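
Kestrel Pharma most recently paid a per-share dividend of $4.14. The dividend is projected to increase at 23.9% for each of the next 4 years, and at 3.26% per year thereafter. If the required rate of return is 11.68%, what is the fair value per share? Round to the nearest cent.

Two-stage DDM. Project D₁…D_4 at 0.239, terminal growth 0.0326, discount at r = 0.1168.
D_1 = 5.1295
D_2 = 6.3554
D_3 = 7.8743
D_4 = 9.7563
Terminal value at t=4: TV = D_5/(r−g) = 10.0744/(0.1168−0.0326) = 119.6480
P₀ = 5.1295/(1+0.1168)^1 + 6.3554/(1+0.1168)^2 + 7.8743/(1+0.1168)^3 + 9.7563/(1+0.1168)^4 + 119.6480/(1+0.1168)^4 = 98.5271

$98.53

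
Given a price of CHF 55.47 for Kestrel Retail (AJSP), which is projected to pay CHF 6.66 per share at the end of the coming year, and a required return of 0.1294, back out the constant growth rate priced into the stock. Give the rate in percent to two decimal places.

0.93%

From P₀ = D₁/(r − g), the implied growth is g = r − D₁/P₀.
g = 0.1294 − 6.66/55.47 = 0.1294 − 0.12006 = 0.00934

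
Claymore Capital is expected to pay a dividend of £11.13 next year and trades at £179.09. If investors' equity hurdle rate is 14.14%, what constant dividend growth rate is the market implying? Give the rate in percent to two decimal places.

7.93%

From P₀ = D₁/(r − g), the implied growth is g = r − D₁/P₀.
g = 0.1414 − 11.13/179.09 = 0.1414 − 0.06215 = 0.07925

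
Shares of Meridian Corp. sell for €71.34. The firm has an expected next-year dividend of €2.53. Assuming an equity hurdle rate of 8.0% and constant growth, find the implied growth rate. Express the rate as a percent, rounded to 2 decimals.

4.45%

From P₀ = D₁/(r − g), the implied growth is g = r − D₁/P₀.
g = 0.08 − 2.53/71.34 = 0.08 − 0.03546 = 0.04454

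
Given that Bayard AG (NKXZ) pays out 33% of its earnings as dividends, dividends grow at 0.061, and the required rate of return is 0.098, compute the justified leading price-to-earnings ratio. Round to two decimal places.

Justified leading P/E = b/(r−g) = 0.33/(0.098−0.061) = 8.9189

8.92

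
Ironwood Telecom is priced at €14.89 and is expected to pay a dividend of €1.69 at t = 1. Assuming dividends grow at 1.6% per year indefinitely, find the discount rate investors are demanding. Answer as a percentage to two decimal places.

Rearranging the constant-growth DDM: r = D₁/P₀ + g.
r = 1.6900 / 14.89 + 0.016 = 0.11350 + 0.016 = 0.12950

12.95%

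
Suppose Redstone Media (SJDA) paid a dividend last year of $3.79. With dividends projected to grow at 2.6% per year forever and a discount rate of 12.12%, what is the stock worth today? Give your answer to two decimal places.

Gordon growth model: P₀ = D₁/(r − g). D₁ = 3.79 × (1 + 0.026) = 3.8885.
P₀ = 3.8885 / (0.1212 − 0.026) = 3.8885 / 0.0952 = 40.8460

$40.85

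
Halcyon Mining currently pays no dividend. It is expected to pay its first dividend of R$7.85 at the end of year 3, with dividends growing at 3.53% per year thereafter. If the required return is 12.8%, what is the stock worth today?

Deferred-dividend DDM. At t=2 the remaining stream is a growing perpetuity with first payment D_3 = 7.85.
V_2 = D_3/(r−g) = 7.85/(0.128−0.0353) = 84.6818
P₀ = V_2/(1+r)^2 = 84.6818/(1+0.128)^2 = 66.5536

R$66.55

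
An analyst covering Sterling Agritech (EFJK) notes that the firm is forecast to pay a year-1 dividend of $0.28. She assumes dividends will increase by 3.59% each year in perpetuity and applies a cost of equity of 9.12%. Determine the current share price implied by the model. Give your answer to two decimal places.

$5.06

Gordon growth model: P₀ = D₁/(r − g), with D₁ = 0.28 given directly.
P₀ = 0.2800 / (0.0912 − 0.0359) = 0.2800 / 0.0553 = 5.0633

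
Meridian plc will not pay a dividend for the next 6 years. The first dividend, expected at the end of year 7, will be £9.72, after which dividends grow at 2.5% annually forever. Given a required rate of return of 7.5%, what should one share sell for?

£125.96

Deferred-dividend DDM. At t=6 the remaining stream is a growing perpetuity with first payment D_7 = 9.72.
V_6 = D_7/(r−g) = 9.72/(0.075−0.025) = 194.4000
P₀ = V_6/(1+r)^6 = 194.4000/(1+0.075)^6 = 125.9637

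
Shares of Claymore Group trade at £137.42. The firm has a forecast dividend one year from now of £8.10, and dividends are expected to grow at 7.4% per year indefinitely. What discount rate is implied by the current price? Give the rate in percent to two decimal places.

13.29%

Rearranging the constant-growth DDM: r = D₁/P₀ + g.
r = 8.1000 / 137.42 + 0.074 = 0.05894 + 0.074 = 0.13294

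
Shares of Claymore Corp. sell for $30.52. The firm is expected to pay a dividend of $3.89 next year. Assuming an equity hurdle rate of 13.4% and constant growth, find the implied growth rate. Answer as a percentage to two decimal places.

0.65%

From P₀ = D₁/(r − g), the implied growth is g = r − D₁/P₀.
g = 0.134 − 3.89/30.52 = 0.134 − 0.12746 = 0.00654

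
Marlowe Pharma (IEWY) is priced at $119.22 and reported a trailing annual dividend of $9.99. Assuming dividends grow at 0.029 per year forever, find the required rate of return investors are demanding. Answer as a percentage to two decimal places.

Rearranging the constant-growth DDM: r = D₁/P₀ + g.
D₁ = 9.99 × (1 + 0.029) = 10.2797.
r = 10.2797 / 119.22 + 0.029 = 0.08622 + 0.029 = 0.11522

11.52%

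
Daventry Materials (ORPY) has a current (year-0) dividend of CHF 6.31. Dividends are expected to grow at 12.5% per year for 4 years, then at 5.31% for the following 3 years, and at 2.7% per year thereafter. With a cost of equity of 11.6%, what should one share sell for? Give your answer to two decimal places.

Three-stage DDM. Project D₁…D_7; terminal Gordon value at t=7 with g = 0.027; discount at r = 0.116.
D_1 = 7.0987
D_2 = 7.9861
D_3 = 8.9844
D_4 = 10.1074
D_5 = 10.6441
D_6 = 11.2093
D_7 = 11.8045
TV_7 = 12.1232/(0.116−0.027) = 136.2162
P₀ = Σ Dₜ/(1+r)ᵗ + TV_7/(1+r)^7 = 106.3591

CHF 106.36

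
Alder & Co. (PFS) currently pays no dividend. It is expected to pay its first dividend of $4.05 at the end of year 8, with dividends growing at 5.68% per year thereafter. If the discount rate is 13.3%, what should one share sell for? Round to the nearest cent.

$22.18

Deferred-dividend DDM. At t=7 the remaining stream is a growing perpetuity with first payment D_8 = 4.05.
V_7 = D_8/(r−g) = 4.05/(0.133−0.0568) = 53.1496
P₀ = V_7/(1+r)^7 = 53.1496/(1+0.133)^7 = 22.1764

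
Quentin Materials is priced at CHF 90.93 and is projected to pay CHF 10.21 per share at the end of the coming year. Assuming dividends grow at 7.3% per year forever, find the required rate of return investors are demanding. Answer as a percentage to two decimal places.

Rearranging the constant-growth DDM: r = D₁/P₀ + g.
r = 10.2100 / 90.93 + 0.073 = 0.11228 + 0.073 = 0.18528

18.53%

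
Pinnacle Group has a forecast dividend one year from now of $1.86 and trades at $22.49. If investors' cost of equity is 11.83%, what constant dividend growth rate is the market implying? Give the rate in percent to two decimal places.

From P₀ = D₁/(r − g), the implied growth is g = r − D₁/P₀.
g = 0.1183 − 1.86/22.49 = 0.1183 − 0.08270 = 0.03560

3.56%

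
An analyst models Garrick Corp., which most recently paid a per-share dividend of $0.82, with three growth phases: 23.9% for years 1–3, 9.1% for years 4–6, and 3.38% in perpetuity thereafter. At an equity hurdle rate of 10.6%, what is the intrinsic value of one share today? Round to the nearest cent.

$22.31

Three-stage DDM. Project D₁…D_6; terminal Gordon value at t=6 with g = 0.0338; discount at r = 0.106.
D_1 = 1.0160
D_2 = 1.2588
D_3 = 1.5597
D_4 = 1.7016
D_5 = 1.8564
D_6 = 2.0254
TV_6 = 2.0938/(0.106−0.0338) = 29.0002
P₀ = Σ Dₜ/(1+r)ᵗ + TV_6/(1+r)^6 = 22.3102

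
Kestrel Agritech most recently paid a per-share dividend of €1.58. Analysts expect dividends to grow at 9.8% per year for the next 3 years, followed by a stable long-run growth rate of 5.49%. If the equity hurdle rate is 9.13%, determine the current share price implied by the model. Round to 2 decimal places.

Two-stage DDM. Project D₁…D_3 at 0.098, terminal growth 0.0549, discount at r = 0.0913.
D_1 = 1.7348
D_2 = 1.9049
D_3 = 2.0915
Terminal value at t=3: TV = D_4/(r−g) = 2.2064/(0.0913−0.0549) = 60.6141
P₀ = 1.7348/(1+0.0913)^1 + 1.9049/(1+0.0913)^2 + 2.0915/(1+0.0913)^3 + 60.6141/(1+0.0913)^3 = 51.4366

€51.44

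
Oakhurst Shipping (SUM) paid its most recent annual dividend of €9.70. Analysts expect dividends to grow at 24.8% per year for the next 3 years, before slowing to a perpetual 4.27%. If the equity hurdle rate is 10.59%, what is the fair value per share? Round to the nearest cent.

Two-stage DDM. Project D₁…D_3 at 0.248, terminal growth 0.0427, discount at r = 0.1059.
D_1 = 12.1056
D_2 = 15.1078
D_3 = 18.8545
Terminal value at t=3: TV = D_4/(r−g) = 19.6596/(0.1059−0.0427) = 311.0698
P₀ = 12.1056/(1+0.1059)^1 + 15.1078/(1+0.1059)^2 + 18.8545/(1+0.1059)^3 + 311.0698/(1+0.1059)^3 = 267.2301

€267.23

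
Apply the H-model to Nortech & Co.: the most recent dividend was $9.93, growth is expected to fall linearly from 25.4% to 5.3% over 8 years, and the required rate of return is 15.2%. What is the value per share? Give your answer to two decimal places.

$186.26

H-model: P₀ = D₀[(1+g_L) + H(g_S−g_L)]/(r−g_L), with H = 8/2 = 4.
P₀ = 9.93 × [(1+0.053) + 4×(0.254−0.053)] / (0.152−0.053)
   = 9.93 × 1.8570 / 0.099 = 186.2627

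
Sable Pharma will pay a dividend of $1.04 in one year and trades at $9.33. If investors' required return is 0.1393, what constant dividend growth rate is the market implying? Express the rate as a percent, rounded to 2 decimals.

From P₀ = D₁/(r − g), the implied growth is g = r − D₁/P₀.
g = 0.1393 − 1.04/9.33 = 0.1393 − 0.11147 = 0.02783

2.78%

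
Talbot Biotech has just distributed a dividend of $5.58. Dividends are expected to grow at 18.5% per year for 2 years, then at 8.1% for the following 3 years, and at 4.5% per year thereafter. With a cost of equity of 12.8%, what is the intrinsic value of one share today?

$97.24

Three-stage DDM. Project D₁…D_5; terminal Gordon value at t=5 with g = 0.045; discount at r = 0.128.
D_1 = 6.6123
D_2 = 7.8356
D_3 = 8.4703
D_4 = 9.1563
D_5 = 9.8980
TV_5 = 10.3434/(0.128−0.045) = 124.6196
P₀ = Σ Dₜ/(1+r)ᵗ + TV_5/(1+r)^5 = 97.2377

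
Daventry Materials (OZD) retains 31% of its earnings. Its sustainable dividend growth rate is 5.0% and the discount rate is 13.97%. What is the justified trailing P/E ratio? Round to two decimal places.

Payout ratio b = 1 − 0.31 = 0.69.
Justified trailing P/E = b(1+g)/(r−g) = 0.69×(1+0.05)/(0.1397−0.05) = 8.0769

8.08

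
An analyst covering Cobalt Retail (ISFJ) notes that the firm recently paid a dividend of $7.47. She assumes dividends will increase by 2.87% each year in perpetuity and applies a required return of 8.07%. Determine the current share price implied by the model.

Gordon growth model: P₀ = D₁/(r − g). D₁ = 7.47 × (1 + 0.0287) = 7.6844.
P₀ = 7.6844 / (0.0807 − 0.0287) = 7.6844 / 0.052 = 147.7767

$147.78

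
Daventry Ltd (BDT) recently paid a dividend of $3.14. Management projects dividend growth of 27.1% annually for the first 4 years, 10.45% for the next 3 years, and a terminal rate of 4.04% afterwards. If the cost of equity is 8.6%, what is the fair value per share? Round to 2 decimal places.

Three-stage DDM. Project D₁…D_7; terminal Gordon value at t=7 with g = 0.0404; discount at r = 0.086.
D_1 = 3.9909
D_2 = 5.0725
D_3 = 6.4471
D_4 = 8.1943
D_5 = 9.0506
D_6 = 9.9964
D_7 = 11.0410
TV_7 = 11.4871/(0.086−0.0404) = 251.9095
P₀ = Σ Dₜ/(1+r)ᵗ + TV_7/(1+r)^7 = 178.5781

$178.58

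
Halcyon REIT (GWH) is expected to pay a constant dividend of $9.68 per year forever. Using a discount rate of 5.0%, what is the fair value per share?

$193.60

Zero-growth DDM (perpetuity): P₀ = D/r = 9.68 / 0.05 = 193.6000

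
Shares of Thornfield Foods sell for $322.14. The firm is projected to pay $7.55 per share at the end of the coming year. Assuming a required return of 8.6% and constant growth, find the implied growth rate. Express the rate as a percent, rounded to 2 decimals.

6.26%

From P₀ = D₁/(r − g), the implied growth is g = r − D₁/P₀.
g = 0.086 − 7.55/322.14 = 0.086 − 0.02344 = 0.06256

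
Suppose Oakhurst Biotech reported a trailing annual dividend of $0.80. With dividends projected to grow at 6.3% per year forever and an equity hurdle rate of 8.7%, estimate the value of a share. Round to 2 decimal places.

Gordon growth model: P₀ = D₁/(r − g). D₁ = 0.80 × (1 + 0.063) = 0.8504.
P₀ = 0.8504 / (0.087 − 0.063) = 0.8504 / 0.024 = 35.4333

$35.43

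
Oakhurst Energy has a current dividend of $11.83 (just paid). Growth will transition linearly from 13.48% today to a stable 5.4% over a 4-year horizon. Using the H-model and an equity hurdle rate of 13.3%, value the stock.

$182.03

H-model: P₀ = D₀[(1+g_L) + H(g_S−g_L)]/(r−g_L), with H = 4/2 = 2.
P₀ = 11.83 × [(1+0.054) + 2×(0.1348−0.054)] / (0.133−0.054)
   = 11.83 × 1.2156 / 0.079 = 182.0323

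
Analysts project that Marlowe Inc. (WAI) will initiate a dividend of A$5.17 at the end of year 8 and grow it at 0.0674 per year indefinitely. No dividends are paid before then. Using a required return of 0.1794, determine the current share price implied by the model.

Deferred-dividend DDM. At t=7 the remaining stream is a growing perpetuity with first payment D_8 = 5.17.
V_7 = D_8/(r−g) = 5.17/(0.1794−0.0674) = 46.1607
P₀ = V_7/(1+r)^7 = 46.1607/(1+0.1794)^7 = 14.5427

A$14.54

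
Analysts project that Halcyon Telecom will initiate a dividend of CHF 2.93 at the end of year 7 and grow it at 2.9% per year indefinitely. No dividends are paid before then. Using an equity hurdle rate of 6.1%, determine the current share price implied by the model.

CHF 64.18

Deferred-dividend DDM. At t=6 the remaining stream is a growing perpetuity with first payment D_7 = 2.93.
V_6 = D_7/(r−g) = 2.93/(0.061−0.029) = 91.5625
P₀ = V_6/(1+r)^6 = 91.5625/(1+0.061)^6 = 64.1838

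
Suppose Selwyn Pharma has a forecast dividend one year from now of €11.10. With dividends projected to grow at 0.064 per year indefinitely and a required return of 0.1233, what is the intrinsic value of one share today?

€187.18

Gordon growth model: P₀ = D₁/(r − g), with D₁ = 11.10 given directly.
P₀ = 11.1000 / (0.1233 − 0.064) = 11.1000 / 0.0593 = 187.1838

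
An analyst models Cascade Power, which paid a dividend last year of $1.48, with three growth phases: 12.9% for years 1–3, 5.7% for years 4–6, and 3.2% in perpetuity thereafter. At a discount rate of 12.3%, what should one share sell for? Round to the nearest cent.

Three-stage DDM. Project D₁…D_6; terminal Gordon value at t=6 with g = 0.032; discount at r = 0.123.
D_1 = 1.6709
D_2 = 1.8865
D_3 = 2.1298
D_4 = 2.2512
D_5 = 2.3795
D_6 = 2.5152
TV_6 = 2.5957/(0.123−0.032) = 28.5238
P₀ = Σ Dₜ/(1+r)ᵗ + TV_6/(1+r)^6 = 22.7103

$22.71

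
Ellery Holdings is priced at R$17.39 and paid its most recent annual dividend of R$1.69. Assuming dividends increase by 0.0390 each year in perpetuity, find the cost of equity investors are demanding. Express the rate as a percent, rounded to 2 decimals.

14.00%

Rearranging the constant-growth DDM: r = D₁/P₀ + g.
D₁ = 1.69 × (1 + 0.039) = 1.7559.
r = 1.7559 / 17.39 + 0.039 = 0.10097 + 0.039 = 0.13997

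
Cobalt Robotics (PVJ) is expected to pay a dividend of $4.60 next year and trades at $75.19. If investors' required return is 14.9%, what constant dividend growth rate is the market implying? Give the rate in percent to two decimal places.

From P₀ = D₁/(r − g), the implied growth is g = r − D₁/P₀.
g = 0.149 − 4.60/75.19 = 0.149 − 0.06118 = 0.08782

8.78%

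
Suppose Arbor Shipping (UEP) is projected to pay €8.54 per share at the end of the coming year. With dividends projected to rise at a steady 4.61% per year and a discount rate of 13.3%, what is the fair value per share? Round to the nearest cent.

Gordon growth model: P₀ = D₁/(r − g), with D₁ = 8.54 given directly.
P₀ = 8.5400 / (0.133 − 0.0461) = 8.5400 / 0.0869 = 98.2739

€98.27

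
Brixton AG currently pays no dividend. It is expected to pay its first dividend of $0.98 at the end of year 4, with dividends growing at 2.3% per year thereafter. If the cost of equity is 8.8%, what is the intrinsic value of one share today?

Deferred-dividend DDM. At t=3 the remaining stream is a growing perpetuity with first payment D_4 = 0.98.
V_3 = D_4/(r−g) = 0.98/(0.088−0.023) = 15.0769
P₀ = V_3/(1+r)^3 = 15.0769/(1+0.088)^3 = 11.7065

$11.71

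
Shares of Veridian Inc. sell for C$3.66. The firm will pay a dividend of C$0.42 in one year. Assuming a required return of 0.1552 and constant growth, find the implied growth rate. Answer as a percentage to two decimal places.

4.04%

From P₀ = D₁/(r − g), the implied growth is g = r − D₁/P₀.
g = 0.1552 − 0.42/3.66 = 0.1552 − 0.11475 = 0.04045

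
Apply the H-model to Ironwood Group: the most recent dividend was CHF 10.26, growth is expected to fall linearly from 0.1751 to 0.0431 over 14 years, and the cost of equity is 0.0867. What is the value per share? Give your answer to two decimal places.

H-model: P₀ = D₀[(1+g_L) + H(g_S−g_L)]/(r−g_L), with H = 14/2 = 7.
P₀ = 10.26 × [(1+0.0431) + 7×(0.1751−0.0431)] / (0.0867−0.0431)
   = 10.26 × 1.9671 / 0.0436 = 462.9001

CHF 462.90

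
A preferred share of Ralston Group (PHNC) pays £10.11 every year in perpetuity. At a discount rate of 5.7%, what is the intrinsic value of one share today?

Zero-growth DDM (perpetuity): P₀ = D/r = 10.11 / 0.057 = 177.3684

£177.37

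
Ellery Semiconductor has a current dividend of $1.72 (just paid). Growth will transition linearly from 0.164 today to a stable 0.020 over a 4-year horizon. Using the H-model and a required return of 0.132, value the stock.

$20.09

H-model: P₀ = D₀[(1+g_L) + H(g_S−g_L)]/(r−g_L), with H = 4/2 = 2.
P₀ = 1.72 × [(1+0.02) + 2×(0.164−0.02)] / (0.132−0.02)
   = 1.72 × 1.3080 / 0.112 = 20.0871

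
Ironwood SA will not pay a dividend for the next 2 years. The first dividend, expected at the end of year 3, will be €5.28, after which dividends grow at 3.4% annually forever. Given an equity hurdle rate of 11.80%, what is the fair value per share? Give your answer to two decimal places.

€50.29

Deferred-dividend DDM. At t=2 the remaining stream is a growing perpetuity with first payment D_3 = 5.28.
V_2 = D_3/(r−g) = 5.28/(0.118−0.034) = 62.8571
P₀ = V_2/(1+r)^2 = 62.8571/(1+0.118)^2 = 50.2888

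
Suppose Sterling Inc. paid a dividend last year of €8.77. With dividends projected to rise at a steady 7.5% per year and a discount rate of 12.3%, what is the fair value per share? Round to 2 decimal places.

Gordon growth model: P₀ = D₁/(r − g). D₁ = 8.77 × (1 + 0.075) = 9.4277.
P₀ = 9.4277 / (0.123 − 0.075) = 9.4277 / 0.048 = 196.4115

€196.41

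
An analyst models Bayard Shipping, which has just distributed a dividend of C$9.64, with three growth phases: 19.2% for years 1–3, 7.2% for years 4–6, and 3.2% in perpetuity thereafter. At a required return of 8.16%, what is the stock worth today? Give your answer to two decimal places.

C$334.65

Three-stage DDM. Project D₁…D_6; terminal Gordon value at t=6 with g = 0.032; discount at r = 0.0816.
D_1 = 11.4909
D_2 = 13.6971
D_3 = 16.3270
D_4 = 17.5025
D_5 = 18.7627
D_6 = 20.1136
TV_6 = 20.7573/(0.0816−0.032) = 418.4930
P₀ = Σ Dₜ/(1+r)ᵗ + TV_6/(1+r)^6 = 334.6525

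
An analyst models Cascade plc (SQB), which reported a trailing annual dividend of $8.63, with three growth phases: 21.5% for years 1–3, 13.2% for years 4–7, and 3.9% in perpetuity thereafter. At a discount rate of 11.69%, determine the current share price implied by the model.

Three-stage DDM. Project D₁…D_7; terminal Gordon value at t=7 with g = 0.039; discount at r = 0.1169.
D_1 = 10.4855
D_2 = 12.7398
D_3 = 15.4789
D_4 = 17.5221
D_5 = 19.8350
D_6 = 22.4532
D_7 = 25.4171
TV_7 = 26.4083/(0.1169−0.039) = 339.0029
P₀ = Σ Dₜ/(1+r)ᵗ + TV_7/(1+r)^7 = 233.0227

$233.02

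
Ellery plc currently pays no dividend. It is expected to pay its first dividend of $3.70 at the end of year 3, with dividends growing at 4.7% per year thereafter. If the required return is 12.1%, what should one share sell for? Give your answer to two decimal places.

Deferred-dividend DDM. At t=2 the remaining stream is a growing perpetuity with first payment D_3 = 3.70.
V_2 = D_3/(r−g) = 3.70/(0.121−0.047) = 50.0000
P₀ = V_2/(1+r)^2 = 50.0000/(1+0.121)^2 = 39.7886

$39.79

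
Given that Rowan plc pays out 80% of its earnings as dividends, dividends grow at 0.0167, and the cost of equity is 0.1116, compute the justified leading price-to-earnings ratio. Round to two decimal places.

8.43

Justified leading P/E = b/(r−g) = 0.80/(0.1116−0.0167) = 8.4299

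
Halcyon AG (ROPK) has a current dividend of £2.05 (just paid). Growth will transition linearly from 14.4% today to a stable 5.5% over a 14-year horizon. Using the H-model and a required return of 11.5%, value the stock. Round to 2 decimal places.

£57.33

H-model: P₀ = D₀[(1+g_L) + H(g_S−g_L)]/(r−g_L), with H = 14/2 = 7.
P₀ = 2.05 × [(1+0.055) + 7×(0.144−0.055)] / (0.115−0.055)
   = 2.05 × 1.6780 / 0.06 = 57.3317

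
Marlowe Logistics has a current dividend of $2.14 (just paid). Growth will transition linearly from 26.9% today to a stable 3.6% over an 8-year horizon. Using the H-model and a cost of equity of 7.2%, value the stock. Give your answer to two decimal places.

$116.99

H-model: P₀ = D₀[(1+g_L) + H(g_S−g_L)]/(r−g_L), with H = 8/2 = 4.
P₀ = 2.14 × [(1+0.036) + 4×(0.269−0.036)] / (0.072−0.036)
   = 2.14 × 1.9680 / 0.036 = 116.9867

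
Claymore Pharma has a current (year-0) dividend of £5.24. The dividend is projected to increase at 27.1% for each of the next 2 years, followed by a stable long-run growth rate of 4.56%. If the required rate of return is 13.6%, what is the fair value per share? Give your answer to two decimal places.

£88.29

Two-stage DDM. Project D₁…D_2 at 0.271, terminal growth 0.0456, discount at r = 0.136.
D_1 = 6.6600
D_2 = 8.4649
Terminal value at t=2: TV = D_3/(r−g) = 8.8509/(0.136−0.0456) = 97.9083
P₀ = 6.6600/(1+0.136)^1 + 8.4649/(1+0.136)^2 + 97.9083/(1+0.136)^2 = 88.2909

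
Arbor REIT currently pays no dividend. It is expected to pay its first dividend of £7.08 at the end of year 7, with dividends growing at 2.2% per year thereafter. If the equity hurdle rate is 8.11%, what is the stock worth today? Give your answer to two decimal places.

£75.03

Deferred-dividend DDM. At t=6 the remaining stream is a growing perpetuity with first payment D_7 = 7.08.
V_6 = D_7/(r−g) = 7.08/(0.0811−0.022) = 119.7970
P₀ = V_6/(1+r)^6 = 119.7970/(1+0.0811)^6 = 75.0327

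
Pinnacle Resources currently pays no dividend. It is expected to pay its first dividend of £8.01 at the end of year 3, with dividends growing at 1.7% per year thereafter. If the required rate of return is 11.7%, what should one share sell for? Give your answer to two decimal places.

Deferred-dividend DDM. At t=2 the remaining stream is a growing perpetuity with first payment D_3 = 8.01.
V_2 = D_3/(r−g) = 8.01/(0.117−0.017) = 80.1000
P₀ = V_2/(1+r)^2 = 80.1000/(1+0.117)^2 = 64.1987

£64.20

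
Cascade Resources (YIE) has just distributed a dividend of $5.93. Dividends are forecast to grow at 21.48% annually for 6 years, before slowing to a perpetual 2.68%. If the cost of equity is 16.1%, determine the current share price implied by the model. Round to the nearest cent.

$101.36

Two-stage DDM. Project D₁…D_6 at 0.2148, terminal growth 0.0268, discount at r = 0.161.
D_1 = 7.2038
D_2 = 8.7511
D_3 = 10.6309
D_4 = 12.9144
D_5 = 15.6884
D_6 = 19.0583
Terminal value at t=6: TV = D_7/(r−g) = 19.5690/(0.161−0.0268) = 145.8199
P₀ = 7.2038/(1+0.161)^1 + 8.7511/(1+0.161)^2 + 10.6309/(1+0.161)^3 + 12.9144/(1+0.161)^4 + 15.6884/(1+0.161)^5 + 19.0583/(1+0.161)^6 + 145.8199/(1+0.161)^6 = 101.3596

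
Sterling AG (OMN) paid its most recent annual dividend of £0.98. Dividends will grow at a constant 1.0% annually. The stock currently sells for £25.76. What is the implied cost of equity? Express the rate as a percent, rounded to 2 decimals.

4.84%

Rearranging the constant-growth DDM: r = D₁/P₀ + g.
D₁ = 0.98 × (1 + 0.01) = 0.9898.
r = 0.9898 / 25.76 + 0.01 = 0.03842 + 0.01 = 0.04842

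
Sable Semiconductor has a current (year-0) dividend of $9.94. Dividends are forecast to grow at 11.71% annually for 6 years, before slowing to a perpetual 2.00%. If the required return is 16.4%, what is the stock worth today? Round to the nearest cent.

$106.78

Two-stage DDM. Project D₁…D_6 at 0.1171, terminal growth 0.02, discount at r = 0.164.
D_1 = 11.1040
D_2 = 12.4042
D_3 = 13.8568
D_4 = 15.4794
D_5 = 17.2921
D_6 = 19.3170
Terminal value at t=6: TV = D_7/(r−g) = 19.7033/(0.164−0.02) = 136.8284
P₀ = 11.1040/(1+0.164)^1 + 12.4042/(1+0.164)^2 + 13.8568/(1+0.164)^3 + 15.4794/(1+0.164)^4 + 17.2921/(1+0.164)^5 + 19.3170/(1+0.164)^6 + 136.8284/(1+0.164)^6 = 106.7841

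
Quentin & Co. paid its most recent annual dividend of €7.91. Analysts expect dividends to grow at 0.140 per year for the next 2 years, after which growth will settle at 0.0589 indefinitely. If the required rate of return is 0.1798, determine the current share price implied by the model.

€79.71

Two-stage DDM. Project D₁…D_2 at 0.14, terminal growth 0.0589, discount at r = 0.1798.
D_1 = 9.0174
D_2 = 10.2798
Terminal value at t=2: TV = D_3/(r−g) = 10.8853/(0.1798−0.0589) = 90.0357
P₀ = 9.0174/(1+0.1798)^1 + 10.2798/(1+0.1798)^2 + 90.0357/(1+0.1798)^2 = 79.7127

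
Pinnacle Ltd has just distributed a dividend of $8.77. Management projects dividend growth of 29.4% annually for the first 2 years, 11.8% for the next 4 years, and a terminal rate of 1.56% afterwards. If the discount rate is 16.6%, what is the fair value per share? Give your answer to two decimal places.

$121.12

Three-stage DDM. Project D₁…D_6; terminal Gordon value at t=6 with g = 0.0156; discount at r = 0.166.
D_1 = 11.3484
D_2 = 14.6848
D_3 = 16.4176
D_4 = 18.3549
D_5 = 20.5208
D_6 = 22.9422
TV_6 = 23.3001/(0.166−0.0156) = 154.9210
P₀ = Σ Dₜ/(1+r)ᵗ + TV_6/(1+r)^6 = 121.1195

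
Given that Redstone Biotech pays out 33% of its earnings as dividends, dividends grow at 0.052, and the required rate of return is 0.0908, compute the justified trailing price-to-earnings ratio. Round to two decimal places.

Justified trailing P/E = b(1+g)/(r−g) = 0.33×(1+0.052)/(0.0908−0.052) = 8.9474

8.95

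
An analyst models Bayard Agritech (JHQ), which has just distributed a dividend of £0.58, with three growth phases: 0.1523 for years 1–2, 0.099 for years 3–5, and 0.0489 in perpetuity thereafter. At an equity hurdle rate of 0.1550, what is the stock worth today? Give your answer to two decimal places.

Three-stage DDM. Project D₁…D_5; terminal Gordon value at t=5 with g = 0.0489; discount at r = 0.155.
D_1 = 0.6683
D_2 = 0.7701
D_3 = 0.8464
D_4 = 0.9302
D_5 = 1.0222
TV_5 = 1.0722/(0.155−0.0489) = 10.1058
P₀ = Σ Dₜ/(1+r)ᵗ + TV_5/(1+r)^5 = 7.6418

£7.64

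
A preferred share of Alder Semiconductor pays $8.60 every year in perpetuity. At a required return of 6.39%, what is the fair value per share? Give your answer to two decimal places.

$134.59

Zero-growth DDM (perpetuity): P₀ = D/r = 8.60 / 0.0639 = 134.5853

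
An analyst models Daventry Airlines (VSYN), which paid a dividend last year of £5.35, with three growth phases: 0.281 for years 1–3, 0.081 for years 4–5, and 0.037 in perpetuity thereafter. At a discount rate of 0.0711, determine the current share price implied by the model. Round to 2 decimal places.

Three-stage DDM. Project D₁…D_5; terminal Gordon value at t=5 with g = 0.037; discount at r = 0.0711.
D_1 = 6.8534
D_2 = 8.7791
D_3 = 11.2461
D_4 = 12.1570
D_5 = 13.1417
TV_5 = 13.6280/(0.0711−0.037) = 399.6473
P₀ = Σ Dₜ/(1+r)ᵗ + TV_5/(1+r)^5 = 325.2438

£325.24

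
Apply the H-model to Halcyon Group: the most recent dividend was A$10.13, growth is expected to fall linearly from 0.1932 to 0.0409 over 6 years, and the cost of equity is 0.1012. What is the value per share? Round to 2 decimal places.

A$251.62

H-model: P₀ = D₀[(1+g_L) + H(g_S−g_L)]/(r−g_L), with H = 6/2 = 3.
P₀ = 10.13 × [(1+0.0409) + 3×(0.1932−0.0409)] / (0.1012−0.0409)
   = 10.13 × 1.4978 / 0.0603 = 251.6205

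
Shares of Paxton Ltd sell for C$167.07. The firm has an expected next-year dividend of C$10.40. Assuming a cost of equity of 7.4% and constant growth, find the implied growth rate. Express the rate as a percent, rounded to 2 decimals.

1.18%

From P₀ = D₁/(r − g), the implied growth is g = r − D₁/P₀.
g = 0.074 − 10.40/167.07 = 0.074 − 0.06225 = 0.01175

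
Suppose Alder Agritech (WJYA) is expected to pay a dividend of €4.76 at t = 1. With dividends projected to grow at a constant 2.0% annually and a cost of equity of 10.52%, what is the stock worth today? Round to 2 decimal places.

Gordon growth model: P₀ = D₁/(r − g), with D₁ = 4.76 given directly.
P₀ = 4.7600 / (0.1052 − 0.02) = 4.7600 / 0.0852 = 55.8685

€55.87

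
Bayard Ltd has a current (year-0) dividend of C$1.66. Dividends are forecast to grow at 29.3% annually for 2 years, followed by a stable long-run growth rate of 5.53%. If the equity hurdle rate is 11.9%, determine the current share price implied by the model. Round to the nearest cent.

Two-stage DDM. Project D₁…D_2 at 0.293, terminal growth 0.0553, discount at r = 0.119.
D_1 = 2.1464
D_2 = 2.7753
Terminal value at t=2: TV = D_3/(r−g) = 2.9287/(0.119−0.0553) = 45.9771
P₀ = 2.1464/(1+0.119)^1 + 2.7753/(1+0.119)^2 + 45.9771/(1+0.119)^2 = 40.8527

C$40.85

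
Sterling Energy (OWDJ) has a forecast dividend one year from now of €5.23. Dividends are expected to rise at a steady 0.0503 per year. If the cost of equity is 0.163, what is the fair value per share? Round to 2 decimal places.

Gordon growth model: P₀ = D₁/(r − g), with D₁ = 5.23 given directly.
P₀ = 5.2300 / (0.163 − 0.0503) = 5.2300 / 0.1127 = 46.4064

€46.41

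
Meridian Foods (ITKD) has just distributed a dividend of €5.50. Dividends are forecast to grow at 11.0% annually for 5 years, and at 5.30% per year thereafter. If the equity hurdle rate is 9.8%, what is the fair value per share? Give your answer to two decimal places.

Two-stage DDM. Project D₁…D_5 at 0.11, terminal growth 0.053, discount at r = 0.098.
D_1 = 6.1050
D_2 = 6.7766
D_3 = 7.5220
D_4 = 8.3494
D_5 = 9.2678
Terminal value at t=5: TV = D_6/(r−g) = 9.7590/(0.098−0.053) = 216.8670
P₀ = 6.1050/(1+0.098)^1 + 6.7766/(1+0.098)^2 + 7.5220/(1+0.098)^3 + 8.3494/(1+0.098)^4 + 9.2678/(1+0.098)^5 + 216.8670/(1+0.098)^5 = 164.3031

€164.30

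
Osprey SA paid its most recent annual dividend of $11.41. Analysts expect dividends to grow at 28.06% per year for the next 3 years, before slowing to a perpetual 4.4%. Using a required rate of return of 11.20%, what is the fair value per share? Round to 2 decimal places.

$313.25

Two-stage DDM. Project D₁…D_3 at 0.2806, terminal growth 0.044, discount at r = 0.112.
D_1 = 14.6116
D_2 = 18.7117
D_3 = 23.9622
Terminal value at t=3: TV = D_4/(r−g) = 25.0165/(0.112−0.044) = 367.8898
P₀ = 14.6116/(1+0.112)^1 + 18.7117/(1+0.112)^2 + 23.9622/(1+0.112)^3 + 367.8898/(1+0.112)^3 = 313.2478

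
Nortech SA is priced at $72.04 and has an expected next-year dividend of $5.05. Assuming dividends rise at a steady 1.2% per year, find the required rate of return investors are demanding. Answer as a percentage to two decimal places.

8.21%

Rearranging the constant-growth DDM: r = D₁/P₀ + g.
r = 5.0500 / 72.04 + 0.012 = 0.07010 + 0.012 = 0.08210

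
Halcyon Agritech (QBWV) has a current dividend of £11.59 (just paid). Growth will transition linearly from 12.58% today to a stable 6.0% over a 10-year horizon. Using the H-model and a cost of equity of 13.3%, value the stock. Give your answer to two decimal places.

£220.53

H-model: P₀ = D₀[(1+g_L) + H(g_S−g_L)]/(r−g_L), with H = 10/2 = 5.
P₀ = 11.59 × [(1+0.06) + 5×(0.1258−0.06)] / (0.133−0.06)
   = 11.59 × 1.3890 / 0.073 = 220.5275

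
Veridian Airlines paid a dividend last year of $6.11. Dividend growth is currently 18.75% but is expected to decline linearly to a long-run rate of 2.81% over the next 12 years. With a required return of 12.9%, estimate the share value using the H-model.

H-model: P₀ = D₀[(1+g_L) + H(g_S−g_L)]/(r−g_L), with H = 12/2 = 6.
P₀ = 6.11 × [(1+0.0281) + 6×(0.1875−0.0281)] / (0.129−0.0281)
   = 6.11 × 1.9845 / 0.1009 = 120.1714

$120.17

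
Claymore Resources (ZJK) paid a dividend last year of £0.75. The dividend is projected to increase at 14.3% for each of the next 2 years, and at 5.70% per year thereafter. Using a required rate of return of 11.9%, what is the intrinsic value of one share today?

£14.89

Two-stage DDM. Project D₁…D_2 at 0.143, terminal growth 0.057, discount at r = 0.119.
D_1 = 0.8573
D_2 = 0.9798
Terminal value at t=2: TV = D_3/(r−g) = 1.0357/(0.119−0.057) = 16.7046
P₀ = 0.8573/(1+0.119)^1 + 0.9798/(1+0.119)^2 + 16.7046/(1+0.119)^2 = 14.8892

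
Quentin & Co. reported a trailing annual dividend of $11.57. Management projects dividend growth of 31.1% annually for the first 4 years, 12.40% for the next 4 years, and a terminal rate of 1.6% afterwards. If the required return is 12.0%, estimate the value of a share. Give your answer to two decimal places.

Three-stage DDM. Project D₁…D_8; terminal Gordon value at t=8 with g = 0.016; discount at r = 0.12.
D_1 = 15.1683
D_2 = 19.8856
D_3 = 26.0700
D_4 = 34.1778
D_5 = 38.4158
D_6 = 43.1794
D_7 = 48.5337
D_8 = 54.5518
TV_8 = 55.4247/(0.12−0.016) = 532.9295
P₀ = Σ Dₜ/(1+r)ᵗ + TV_8/(1+r)^8 = 372.5747

$372.57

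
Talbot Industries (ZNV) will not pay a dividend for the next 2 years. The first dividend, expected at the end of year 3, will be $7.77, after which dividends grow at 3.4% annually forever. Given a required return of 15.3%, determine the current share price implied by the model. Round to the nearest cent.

Deferred-dividend DDM. At t=2 the remaining stream is a growing perpetuity with first payment D_3 = 7.77.
V_2 = D_3/(r−g) = 7.77/(0.153−0.034) = 65.2941
P₀ = V_2/(1+r)^2 = 65.2941/(1+0.153)^2 = 49.1151

$49.12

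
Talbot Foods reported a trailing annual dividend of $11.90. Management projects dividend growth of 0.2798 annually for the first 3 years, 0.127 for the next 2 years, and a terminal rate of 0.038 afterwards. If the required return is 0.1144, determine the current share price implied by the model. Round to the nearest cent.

Three-stage DDM. Project D₁…D_5; terminal Gordon value at t=5 with g = 0.038; discount at r = 0.1144.
D_1 = 15.2296
D_2 = 19.4909
D_3 = 24.9444
D_4 = 28.1124
D_5 = 31.6826
TV_5 = 32.8866/(0.1144−0.038) = 430.4524
P₀ = Σ Dₜ/(1+r)ᵗ + TV_5/(1+r)^5 = 334.4954

$334.50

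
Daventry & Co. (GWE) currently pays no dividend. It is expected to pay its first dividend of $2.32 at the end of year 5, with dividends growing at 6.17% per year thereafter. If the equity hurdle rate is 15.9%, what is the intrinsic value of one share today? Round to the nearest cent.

$13.21

Deferred-dividend DDM. At t=4 the remaining stream is a growing perpetuity with first payment D_5 = 2.32.
V_4 = D_5/(r−g) = 2.32/(0.159−0.0617) = 23.8438
P₀ = V_4/(1+r)^4 = 23.8438/(1+0.159)^4 = 13.2142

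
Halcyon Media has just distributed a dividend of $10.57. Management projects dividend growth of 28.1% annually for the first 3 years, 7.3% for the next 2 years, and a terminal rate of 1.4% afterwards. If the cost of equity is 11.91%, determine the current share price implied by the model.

$212.18

Three-stage DDM. Project D₁…D_5; terminal Gordon value at t=5 with g = 0.014; discount at r = 0.1191.
D_1 = 13.5402
D_2 = 17.3450
D_3 = 22.2189
D_4 = 23.8409
D_5 = 25.5813
TV_5 = 25.9394/(0.1191−0.014) = 246.8068
P₀ = Σ Dₜ/(1+r)ᵗ + TV_5/(1+r)^5 = 212.1847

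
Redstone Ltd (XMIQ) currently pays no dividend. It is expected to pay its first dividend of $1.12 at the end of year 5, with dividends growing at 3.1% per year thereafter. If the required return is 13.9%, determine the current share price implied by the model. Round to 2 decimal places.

$6.16

Deferred-dividend DDM. At t=4 the remaining stream is a growing perpetuity with first payment D_5 = 1.12.
V_4 = D_5/(r−g) = 1.12/(0.139−0.031) = 10.3704
P₀ = V_4/(1+r)^4 = 10.3704/(1+0.139)^4 = 6.1617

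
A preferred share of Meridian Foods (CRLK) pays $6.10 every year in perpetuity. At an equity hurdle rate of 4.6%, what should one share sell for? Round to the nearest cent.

$132.61

Zero-growth DDM (perpetuity): P₀ = D/r = 6.10 / 0.046 = 132.6087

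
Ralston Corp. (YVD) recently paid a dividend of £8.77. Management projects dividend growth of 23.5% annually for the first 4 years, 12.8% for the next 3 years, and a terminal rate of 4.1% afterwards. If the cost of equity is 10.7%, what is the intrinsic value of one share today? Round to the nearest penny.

Three-stage DDM. Project D₁…D_7; terminal Gordon value at t=7 with g = 0.041; discount at r = 0.107.
D_1 = 10.8309
D_2 = 13.3762
D_3 = 16.5196
D_4 = 20.4018
D_5 = 23.0132
D_6 = 25.9589
D_7 = 29.2816
TV_7 = 30.4821/(0.107−0.041) = 461.8506
P₀ = Σ Dₜ/(1+r)ᵗ + TV_7/(1+r)^7 = 315.4937

£315.49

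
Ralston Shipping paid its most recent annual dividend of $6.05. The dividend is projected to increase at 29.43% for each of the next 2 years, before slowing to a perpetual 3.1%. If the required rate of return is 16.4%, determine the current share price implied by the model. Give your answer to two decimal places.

Two-stage DDM. Project D₁…D_2 at 0.2943, terminal growth 0.031, discount at r = 0.164.
D_1 = 7.8305
D_2 = 10.1350
Terminal value at t=2: TV = D_3/(r−g) = 10.4492/(0.164−0.031) = 78.5656
P₀ = 7.8305/(1+0.164)^1 + 10.1350/(1+0.164)^2 + 78.5656/(1+0.164)^2 = 72.1940

$72.19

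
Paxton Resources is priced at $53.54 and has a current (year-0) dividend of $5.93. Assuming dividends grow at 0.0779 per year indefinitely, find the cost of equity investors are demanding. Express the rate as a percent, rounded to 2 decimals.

Rearranging the constant-growth DDM: r = D₁/P₀ + g.
D₁ = 5.93 × (1 + 0.0779) = 6.3919.
r = 6.3919 / 53.54 + 0.0779 = 0.11939 + 0.0779 = 0.19729

19.73%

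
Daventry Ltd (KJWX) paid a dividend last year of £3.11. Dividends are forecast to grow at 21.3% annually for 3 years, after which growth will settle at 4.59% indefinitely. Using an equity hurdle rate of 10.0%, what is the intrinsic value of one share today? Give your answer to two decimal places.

Two-stage DDM. Project D₁…D_3 at 0.213, terminal growth 0.0459, discount at r = 0.1.
D_1 = 3.7724
D_2 = 4.5760
D_3 = 5.5506
Terminal value at t=3: TV = D_4/(r−g) = 5.8054/(0.1−0.0459) = 107.3089
P₀ = 3.7724/(1+0.1)^1 + 4.5760/(1+0.1)^2 + 5.5506/(1+0.1)^3 + 107.3089/(1+0.1)^3 = 92.0043

£92.00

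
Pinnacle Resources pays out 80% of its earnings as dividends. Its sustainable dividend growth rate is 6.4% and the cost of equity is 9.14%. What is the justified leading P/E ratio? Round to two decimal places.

Justified leading P/E = b/(r−g) = 0.80/(0.0914−0.064) = 29.1971

29.20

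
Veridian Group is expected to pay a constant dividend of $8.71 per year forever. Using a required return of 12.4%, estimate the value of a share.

Zero-growth DDM (perpetuity): P₀ = D/r = 8.71 / 0.124 = 70.2419

$70.24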